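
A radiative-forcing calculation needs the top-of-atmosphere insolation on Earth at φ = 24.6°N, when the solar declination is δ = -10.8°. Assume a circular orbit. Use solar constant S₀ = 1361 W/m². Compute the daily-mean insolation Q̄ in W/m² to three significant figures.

Q̄ ≈ 335 W/m²

cos H₀ = −tan(+24.6°) tan(-10.800°) = 0.0873, H₀ = 1.4833 rad.
Bracket: H₀ sin φ sin δ + cos φ cos δ sin H₀ = 1.4833×0.41628×-0.18738 + 0.90924×0.98229×0.99618 = -0.115701 + 0.889726 = 0.774025.
Q̄ = (S₀/π) × [bracket] = (1361/π) × 0.774025 = 335.3 W/m².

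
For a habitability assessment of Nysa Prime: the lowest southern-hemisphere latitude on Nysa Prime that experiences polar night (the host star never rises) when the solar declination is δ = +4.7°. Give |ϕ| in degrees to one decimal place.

Polar night requires cos h₀ = −tan ϕ tan δ ≥ 1, i.e. tan ϕ tan δ ≤ −1.
The boundary is |tan ϕ| · |tan δ| = 1, so |ϕ| = 90° − |δ| = 90° − 4.7° = 85.3° in the southern hemisphere.

|ϕ| = 85.3°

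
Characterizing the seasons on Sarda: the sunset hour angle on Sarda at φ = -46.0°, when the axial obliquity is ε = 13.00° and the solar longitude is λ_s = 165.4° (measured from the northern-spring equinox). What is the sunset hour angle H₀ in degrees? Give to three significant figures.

Solar declination: sin δ = sin ε · sin λ_s = sin 13.00° × sin 165.4° = 0.05670, so δ = +3.251°.
cos H₀ = −tan φ · tan δ = −tan(-46.0°) × tan(+3.251°) = 0.0588, so H₀ = 1.5119 rad = 86.63°.

H₀ = 86.6°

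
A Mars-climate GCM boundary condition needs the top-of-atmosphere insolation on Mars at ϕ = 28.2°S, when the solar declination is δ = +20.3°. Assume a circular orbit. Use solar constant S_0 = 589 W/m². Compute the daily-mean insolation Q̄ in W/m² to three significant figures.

Q̄ ≈ 110 W/m²

cos h₀ = −tan(-28.2°) tan(+20.300°) = 0.1983, h₀ = 1.3711 rad.
Bracket: h₀ sin ϕ sin δ + cos ϕ cos δ sin h₀ = 1.3711×-0.47255×0.34694 + 0.88130×0.93789×0.98013 = -0.224787 + 0.810139 = 0.585352.
Q̄ = (S_0/π) × [bracket] = (589/π) × 0.585352 = 109.7 W/m².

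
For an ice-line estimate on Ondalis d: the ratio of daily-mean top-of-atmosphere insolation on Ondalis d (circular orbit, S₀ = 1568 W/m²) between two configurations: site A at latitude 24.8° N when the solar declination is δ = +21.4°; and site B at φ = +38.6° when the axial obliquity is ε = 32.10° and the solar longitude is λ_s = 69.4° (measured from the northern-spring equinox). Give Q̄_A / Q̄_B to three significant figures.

— Configuration A (φ=+24.8°):
cos H₀ = −tan(+24.8°) tan(+21.400°) = -0.1811, H₀ = 1.7529 rad.
Bracket: H₀ sin φ sin δ + cos φ cos δ sin H₀ = 1.7529×0.41945×0.36488 + 0.90778×0.93106×0.98347 = 0.268279 + 0.831227 = 1.099506.
Q̄ = (S₀/π) × [bracket] = (1568/π) × 1.099506 = 548.77 W/m².
— Configuration B (φ=+38.6°):
Solar declination: sin δ = sin ε · sin λ_s = sin 32.10° × sin 69.4° = 0.49742, so δ = +29.830°.
cos H₀ = −tan(+38.6°) tan(+29.830°) = -0.4577, H₀ = 2.0462 rad.
Bracket: H₀ sin φ sin δ + cos φ cos δ sin H₀ = 2.0462×0.62388×0.49742 + 0.78152×0.86751×0.88909 = 0.634998 + 0.602782 = 1.237780.
Q̄ = (S₀/π) × [bracket] = (1568/π) × 1.237780 = 617.79 W/m².
Ratio Q̄_A / Q̄_B = 548.77 / 617.79 = 0.8883.

Q̄_A / Q̄_B ≈ 0.888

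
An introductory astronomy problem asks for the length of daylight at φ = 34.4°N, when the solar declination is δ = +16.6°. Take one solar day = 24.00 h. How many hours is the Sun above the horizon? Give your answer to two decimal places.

13.57 h

cos H₀ = −tan φ · tan δ = −tan(+34.4°) × tan(+16.600°) = -0.2041, so H₀ = 1.7764 rad = 101.78°.
Daylight = 2H₀/(2π) × 24.00 h = (1.7764/π) × 24.00 = 13.57 h.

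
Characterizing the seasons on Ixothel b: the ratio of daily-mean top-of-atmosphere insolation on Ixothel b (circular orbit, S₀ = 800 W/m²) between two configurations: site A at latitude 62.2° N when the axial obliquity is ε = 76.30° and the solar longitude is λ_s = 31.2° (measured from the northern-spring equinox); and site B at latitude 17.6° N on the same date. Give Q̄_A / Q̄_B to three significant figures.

Q̄_A / Q̄_B ≈ 1.30

— Configuration A (φ=+62.2°):
Solar declination: sin δ = sin ε · sin λ_s = sin 76.30° × sin 31.2° = 0.50329, so δ = +30.218°.
cos H₀ = −tan(+62.2°) tan(+30.218°) = -1.1047 ≤ −1 ⇒ polar day, H₀ = π.
Bracket: H₀ sin φ sin δ + cos φ cos δ sin H₀ = 3.1416×0.88458×0.50329 + 0.46639×0.86412×0.00000 = 1.398641 + 0.000000 = 1.398641.
Q̄ = (S₀/π) × [bracket] = (800/π) × 1.398641 = 356.16 W/m².
— Configuration B (φ=+17.6°):
cos H₀ = −tan(+17.6°) tan(+30.218°) = -0.1848, H₀ = 1.7566 rad.
Bracket: H₀ sin φ sin δ + cos φ cos δ sin H₀ = 1.7566×0.30237×0.50329 + 0.95319×0.86412×0.98278 = 0.267319 + 0.809487 = 1.076806.
Q̄ = (S₀/π) × [bracket] = (800/π) × 1.076806 = 274.21 W/m².
Ratio Q̄_A / Q̄_B = 356.16 / 274.21 = 1.299.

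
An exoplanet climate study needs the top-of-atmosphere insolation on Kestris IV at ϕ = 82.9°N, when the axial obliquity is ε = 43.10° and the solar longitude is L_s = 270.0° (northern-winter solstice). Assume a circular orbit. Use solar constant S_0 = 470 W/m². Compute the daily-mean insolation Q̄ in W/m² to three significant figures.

Q̄ ≈ 0.00 W/m²

Solar declination: sin δ = sin ε · sin L_s = sin 43.10° × sin 270.0° = -0.68327, so δ = -43.100°.
cos h₀ = −tan(+82.9°) tan(-43.100°) = 7.5129 ≥ 1 ⇒ polar night, h₀ = 0 and Q̄ = 0.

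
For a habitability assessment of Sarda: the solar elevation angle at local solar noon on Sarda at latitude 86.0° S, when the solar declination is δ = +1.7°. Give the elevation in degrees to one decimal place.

At local noon the hour angle is zero, so the zenith angle equals |φ − δ| = |-86.0° − (+1.700°)| = 87.700°.
Elevation = 90° − 87.700° = 2.3°.

2.3°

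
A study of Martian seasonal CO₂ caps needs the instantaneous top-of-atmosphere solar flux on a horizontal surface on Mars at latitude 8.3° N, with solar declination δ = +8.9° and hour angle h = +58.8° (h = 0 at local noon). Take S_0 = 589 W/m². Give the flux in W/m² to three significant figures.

311 W/m²

cos θ_z = sin ϕ sin δ + cos ϕ cos δ cos h = 0.022333 + 0.506429 = 0.528762.
Flux = S_0 · cos θ_z = 589 × 0.528762 = 311.4 W/m².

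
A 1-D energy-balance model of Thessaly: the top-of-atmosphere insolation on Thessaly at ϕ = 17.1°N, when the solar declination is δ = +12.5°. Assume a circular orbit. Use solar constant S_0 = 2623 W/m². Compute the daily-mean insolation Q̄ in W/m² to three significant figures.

Q̄ ≈ 864 W/m²

cos h₀ = −tan(+17.1°) tan(+12.500°) = -0.0682, h₀ = 1.6391 rad.
Bracket: h₀ sin ϕ sin δ + cos ϕ cos δ sin h₀ = 1.6391×0.29404×0.21644 + 0.95579×0.97630×0.99767 = 0.104316 + 0.930964 = 1.035280.
Q̄ = (S_0/π) × [bracket] = (2623/π) × 1.035280 = 864.4 W/m².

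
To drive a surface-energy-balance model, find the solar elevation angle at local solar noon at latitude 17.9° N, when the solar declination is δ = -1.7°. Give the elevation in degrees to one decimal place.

70.4°

At local noon the hour angle is zero, so the zenith angle equals |φ − δ| = |+17.9° − (-1.700°)| = 19.600°.
Elevation = 90° − 19.600° = 70.4°.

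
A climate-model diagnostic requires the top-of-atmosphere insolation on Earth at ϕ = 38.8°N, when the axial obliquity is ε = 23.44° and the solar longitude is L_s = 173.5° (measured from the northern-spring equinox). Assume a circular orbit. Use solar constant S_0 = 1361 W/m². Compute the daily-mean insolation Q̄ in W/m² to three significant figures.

Solar declination: sin δ = sin ε · sin L_s = sin 23.44° × sin 173.5° = 0.04503, so δ = +2.581°.
cos h₀ = −tan(+38.8°) tan(+2.581°) = -0.0362, h₀ = 1.6070 rad.
Bracket: h₀ sin ϕ sin δ + cos ϕ cos δ sin h₀ = 1.6070×0.62660×0.04503 + 0.77934×0.99899×0.99934 = 0.045343 + 0.778039 = 0.823382.
Q̄ = (S_0/π) × [bracket] = (1361/π) × 0.823382 = 356.7 W/m².

Q̄ ≈ 357 W/m²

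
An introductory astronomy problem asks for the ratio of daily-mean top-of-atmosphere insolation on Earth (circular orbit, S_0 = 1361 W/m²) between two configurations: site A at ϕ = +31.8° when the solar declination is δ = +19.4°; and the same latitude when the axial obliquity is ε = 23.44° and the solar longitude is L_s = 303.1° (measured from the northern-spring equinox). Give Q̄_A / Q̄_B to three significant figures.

Q̄_A / Q̄_B ≈ 2.01

— Configuration A (ϕ=+31.8°):
cos h₀ = −tan(+31.8°) tan(+19.400°) = -0.2183, h₀ = 1.7909 rad.
Bracket: h₀ sin ϕ sin δ + cos ϕ cos δ sin h₀ = 1.7909×0.52696×0.33216 + 0.84989×0.94322×0.97587 = 0.313470 + 0.782290 = 1.095760.
Q̄ = (S_0/π) × [bracket] = (1361/π) × 1.095760 = 474.70 W/m².
— Configuration B (ϕ=+31.8°):
Solar declination: sin δ = sin ε · sin L_s = sin 23.44° × sin 303.1° = -0.33323, so δ = -19.465°.
cos h₀ = −tan(+31.8°) tan(-19.465°) = 0.2191, h₀ = 1.3499 rad.
Bracket: h₀ sin ϕ sin δ + cos ϕ cos δ sin h₀ = 1.3499×0.52696×-0.33323 + 0.84989×0.94284×0.97569 = -0.237041 + 0.781830 = 0.544789.
Q̄ = (S_0/π) × [bracket] = (1361/π) × 0.544789 = 236.01 W/m².
Ratio Q̄_A / Q̄_B = 474.70 / 236.01 = 2.011.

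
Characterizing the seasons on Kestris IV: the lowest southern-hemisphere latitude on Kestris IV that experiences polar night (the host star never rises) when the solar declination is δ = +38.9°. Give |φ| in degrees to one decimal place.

Polar night requires cos H₀ = −tan φ tan δ ≥ 1, i.e. tan φ tan δ ≤ −1.
The boundary is |tan φ| · |tan δ| = 1, so |φ| = 90° − |δ| = 90° − 38.9° = 51.1° in the southern hemisphere.

|φ| = 51.1°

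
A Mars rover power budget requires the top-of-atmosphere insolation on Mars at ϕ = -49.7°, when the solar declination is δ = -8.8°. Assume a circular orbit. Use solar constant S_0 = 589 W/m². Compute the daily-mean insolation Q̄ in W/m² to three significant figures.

Q̄ ≈ 156 W/m²

cos h₀ = −tan(-49.7°) tan(-8.800°) = -0.1825, h₀ = 1.7544 rad.
Bracket: h₀ sin ϕ sin δ + cos ϕ cos δ sin h₀ = 1.7544×-0.76267×-0.15299 + 0.64679×0.98823×0.98320 = 0.204705 + 0.628439 = 0.833144.
Q̄ = (S_0/π) × [bracket] = (589/π) × 0.833144 = 156.2 W/m².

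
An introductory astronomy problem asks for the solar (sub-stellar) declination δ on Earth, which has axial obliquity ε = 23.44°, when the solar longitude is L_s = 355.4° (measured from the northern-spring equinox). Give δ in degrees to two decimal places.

sin δ = sin ε · sin L_s = sin 23.44° × sin 355.4° = -0.031902.
δ = arcsin(-0.031902) = -1.83°.

δ = -1.83°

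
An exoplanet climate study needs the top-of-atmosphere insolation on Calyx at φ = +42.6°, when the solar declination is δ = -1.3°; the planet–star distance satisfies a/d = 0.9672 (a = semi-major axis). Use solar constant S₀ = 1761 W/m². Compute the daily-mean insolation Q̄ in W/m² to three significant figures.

Q̄ ≈ 373 W/m²

cos H₀ = −tan(+42.6°) tan(-1.300°) = 0.0209, H₀ = 1.5499 rad.
Bracket: H₀ sin φ sin δ + cos φ cos δ sin H₀ = 1.5499×0.67688×-0.02269 + 0.73610×0.99974×0.99978 = -0.023804 + 0.735747 = 0.711943.
Inverse-square distance factor (a/d)² = 0.9672² = 0.935476.
Q̄ = (S₀/π) × 0.935476 × [bracket] = (1761/π) × 0.935476 × 0.711943 = 373.3 W/m².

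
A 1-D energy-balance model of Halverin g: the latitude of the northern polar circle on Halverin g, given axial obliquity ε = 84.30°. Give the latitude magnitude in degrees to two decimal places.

The polar circle is the lowest latitude that experiences at least one full rotation of continuous daylight at the northern-summer solstice; it lies at |φ| = 90° − ε = 90° − 84.30° = 5.70°.

5.70°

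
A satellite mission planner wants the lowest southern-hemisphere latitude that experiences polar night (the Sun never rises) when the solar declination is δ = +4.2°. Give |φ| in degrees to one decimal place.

|φ| = 85.8°

Polar night requires cos H₀ = −tan φ tan δ ≥ 1, i.e. tan φ tan δ ≤ −1.
The boundary is |tan φ| · |tan δ| = 1, so |φ| = 90° − |δ| = 90° − 4.2° = 85.8° in the southern hemisphere.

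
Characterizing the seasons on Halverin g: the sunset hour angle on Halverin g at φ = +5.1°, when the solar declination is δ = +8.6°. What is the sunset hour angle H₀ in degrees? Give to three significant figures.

H₀ = 90.8°

cos H₀ = −tan φ · tan δ = −tan(+5.1°) × tan(+8.600°) = -0.0135, so H₀ = 1.5843 rad = 90.77°.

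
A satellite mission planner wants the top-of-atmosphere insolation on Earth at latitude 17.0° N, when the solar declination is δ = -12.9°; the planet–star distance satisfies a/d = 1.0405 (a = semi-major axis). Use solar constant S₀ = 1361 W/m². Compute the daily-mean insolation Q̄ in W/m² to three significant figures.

cos H₀ = −tan(+17.0°) tan(-12.900°) = 0.0700, H₀ = 1.5007 rad.
Bracket: H₀ sin φ sin δ + cos φ cos δ sin H₀ = 1.5007×0.29237×-0.22325 + 0.95630×0.97476×0.99755 = -0.097953 + 0.929879 = 0.831926.
Inverse-square distance factor (a/d)² = 1.0405² = 1.082640.
Q̄ = (S₀/π) × 1.082640 × [bracket] = (1361/π) × 1.082640 × 0.831926 = 390.2 W/m².

Q̄ ≈ 390 W/m²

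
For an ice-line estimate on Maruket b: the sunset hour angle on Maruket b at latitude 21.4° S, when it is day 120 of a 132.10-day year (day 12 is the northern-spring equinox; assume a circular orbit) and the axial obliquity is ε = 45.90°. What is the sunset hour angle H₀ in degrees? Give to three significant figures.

H₀ = 110°

Solar longitude: λ_s = 360° × (120 − 12)/132.10 = 294.322°.
sin δ = sin 45.90° × sin 294.322° = -0.65439, so δ = -40.873°.
cos H₀ = −tan φ · tan δ = −tan(-21.4°) × tan(-40.873°) = -0.3391, so H₀ = 1.9168 rad = 109.83°.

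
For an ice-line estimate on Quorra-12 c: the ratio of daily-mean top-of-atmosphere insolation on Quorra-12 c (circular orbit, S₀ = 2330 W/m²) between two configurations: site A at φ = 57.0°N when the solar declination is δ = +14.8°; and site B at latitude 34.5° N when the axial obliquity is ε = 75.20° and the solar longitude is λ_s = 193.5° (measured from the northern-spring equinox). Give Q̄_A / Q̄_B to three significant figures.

Q̄_A / Q̄_B ≈ 1.48

— Configuration A (φ=+57.0°):
cos H₀ = −tan(+57.0°) tan(+14.800°) = -0.4068, H₀ = 1.9898 rad.
Bracket: H₀ sin φ sin δ + cos φ cos δ sin H₀ = 1.9898×0.83867×0.25545 + 0.54464×0.96682×0.91350 = 0.426291 + 0.481021 = 0.907312.
Q̄ = (S₀/π) × [bracket] = (2330/π) × 0.907312 = 672.92 W/m².
— Configuration B (φ=+34.5°):
Solar declination: sin δ = sin ε · sin λ_s = sin 75.20° × sin 193.5° = -0.22570, so δ = -13.044°.
cos H₀ = −tan(+34.5°) tan(-13.044°) = 0.1592, H₀ = 1.4109 rad.
Bracket: H₀ sin φ sin δ + cos φ cos δ sin H₀ = 1.4109×0.56641×-0.22570 + 0.82413×0.97420×0.98724 = -0.180368 + 0.792623 = 0.612255.
Q̄ = (S₀/π) × [bracket] = (2330/π) × 0.612255 = 454.09 W/m².
Ratio Q̄_A / Q̄_B = 672.92 / 454.09 = 1.482.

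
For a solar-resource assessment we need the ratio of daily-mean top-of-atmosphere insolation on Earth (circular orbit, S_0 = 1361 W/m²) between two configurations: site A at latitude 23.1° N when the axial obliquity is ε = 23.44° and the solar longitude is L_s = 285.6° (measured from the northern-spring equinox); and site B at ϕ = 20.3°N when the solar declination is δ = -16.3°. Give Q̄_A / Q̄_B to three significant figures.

Q̄_A / Q̄_B ≈ 0.833

— Configuration A (ϕ=+23.1°):
Solar declination: sin δ = sin ε · sin L_s = sin 23.44° × sin 285.6° = -0.38313, so δ = -22.528°.
cos h₀ = −tan(+23.1°) tan(-22.528°) = 0.1769, h₀ = 1.3929 rad.
Bracket: h₀ sin ϕ sin δ + cos ϕ cos δ sin h₀ = 1.3929×0.39234×-0.38313 + 0.91982×0.92369×0.98422 = -0.209377 + 0.836221 = 0.626844.
Q̄ = (S_0/π) × [bracket] = (1361/π) × 0.626844 = 271.56 W/m².
— Configuration B (ϕ=+20.3°):
cos h₀ = −tan(+20.3°) tan(-16.300°) = 0.1082, h₀ = 1.4624 rad.
Bracket: h₀ sin ϕ sin δ + cos ϕ cos δ sin h₀ = 1.4624×0.34694×-0.28067 + 0.93789×0.95981×0.99413 = -0.142402 + 0.894912 = 0.752510.
Q̄ = (S_0/π) × [bracket] = (1361/π) × 0.752510 = 326.00 W/m².
Ratio Q̄_A / Q̄_B = 271.56 / 326.00 = 0.8330.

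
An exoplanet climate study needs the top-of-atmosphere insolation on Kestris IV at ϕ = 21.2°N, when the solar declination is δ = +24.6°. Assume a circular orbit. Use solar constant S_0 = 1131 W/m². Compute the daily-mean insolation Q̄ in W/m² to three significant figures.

Q̄ ≈ 395 W/m²

cos h₀ = −tan(+21.2°) tan(+24.600°) = -0.1776, h₀ = 1.7493 rad.
Bracket: h₀ sin ϕ sin δ + cos ϕ cos δ sin h₀ = 1.7493×0.36162×0.41628 + 0.93232×0.90924×0.98411 = 0.263331 + 0.834233 = 1.097564.
Q̄ = (S_0/π) × [bracket] = (1131/π) × 1.097564 = 395.1 W/m².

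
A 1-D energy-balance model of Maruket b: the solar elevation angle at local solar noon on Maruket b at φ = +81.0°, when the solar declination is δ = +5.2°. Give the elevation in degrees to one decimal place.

14.2°

At local noon the hour angle is zero, so the zenith angle equals |φ − δ| = |+81.0° − (+5.200°)| = 75.800°.
Elevation = 90° − 75.800° = 14.2°.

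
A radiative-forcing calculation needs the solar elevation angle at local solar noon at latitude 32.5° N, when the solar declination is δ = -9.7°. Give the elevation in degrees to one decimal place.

At local noon the hour angle is zero, so the zenith angle equals |φ − δ| = |+32.5° − (-9.700°)| = 42.200°.
Elevation = 90° − 42.200° = 47.8°.

47.8°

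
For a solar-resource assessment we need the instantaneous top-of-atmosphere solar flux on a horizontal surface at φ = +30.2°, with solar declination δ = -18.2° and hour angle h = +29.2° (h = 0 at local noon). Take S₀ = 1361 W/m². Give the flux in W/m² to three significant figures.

cos θ_z = sin φ sin δ + cos φ cos δ cos h = -0.157111 + 0.716701 = 0.559590.
Flux = S₀ · cos θ_z = 1361 × 0.559590 = 761.6 W/m².

762 W/m²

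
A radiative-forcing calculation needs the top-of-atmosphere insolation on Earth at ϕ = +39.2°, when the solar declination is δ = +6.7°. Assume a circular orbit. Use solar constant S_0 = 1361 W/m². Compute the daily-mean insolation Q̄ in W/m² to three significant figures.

Q̄ ≈ 385 W/m²

cos h₀ = −tan(+39.2°) tan(+6.700°) = -0.0958, h₀ = 1.6668 rad.
Bracket: h₀ sin ϕ sin δ + cos ϕ cos δ sin h₀ = 1.6668×0.63203×0.11667 + 0.77494×0.99317×0.99540 = 0.122908 + 0.766107 = 0.889015.
Q̄ = (S_0/π) × [bracket] = (1361/π) × 0.889015 = 385.1 W/m².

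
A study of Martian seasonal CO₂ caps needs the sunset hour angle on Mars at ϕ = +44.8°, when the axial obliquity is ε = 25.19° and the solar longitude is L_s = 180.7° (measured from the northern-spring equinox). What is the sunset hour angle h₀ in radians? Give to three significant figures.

h₀ = 1.57 rad

Solar declination: sin δ = sin ε · sin L_s = sin 25.19° × sin 180.7° = -0.00520, so δ = -0.298°.
cos h₀ = −tan ϕ · tan δ = −tan(+44.8°) × tan(-0.298°) = 0.0052, so h₀ = 1.5656 rad = 89.70°.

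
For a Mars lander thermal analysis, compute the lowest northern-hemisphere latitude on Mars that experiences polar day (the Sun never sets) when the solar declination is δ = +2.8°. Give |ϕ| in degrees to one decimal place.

Polar day requires cos h₀ = −tan ϕ tan δ ≤ −1, i.e. tan ϕ tan δ ≥ 1.
The boundary is |tan ϕ| · |tan δ| = 1, so |ϕ| = 90° − |δ| = 90° − 2.8° = 87.2° in the northern hemisphere.

|ϕ| = 87.2°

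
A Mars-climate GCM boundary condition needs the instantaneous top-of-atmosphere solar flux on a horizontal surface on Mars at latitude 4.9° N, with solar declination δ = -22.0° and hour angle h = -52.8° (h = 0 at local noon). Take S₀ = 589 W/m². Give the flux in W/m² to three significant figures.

310 W/m²

cos θ_z = sin φ sin δ + cos φ cos δ cos h = -0.031998 + 0.558526 = 0.526528.
Flux = S₀ · cos θ_z = 589 × 0.526528 = 310.1 W/m².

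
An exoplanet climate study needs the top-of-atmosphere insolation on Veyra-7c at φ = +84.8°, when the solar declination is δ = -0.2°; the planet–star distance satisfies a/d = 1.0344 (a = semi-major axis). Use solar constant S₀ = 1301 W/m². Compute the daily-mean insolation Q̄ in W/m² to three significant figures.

Q̄ ≈ 37.8 W/m²

cos H₀ = −tan(+84.8°) tan(-0.200°) = 0.0384, H₀ = 1.5324 rad.
Bracket: H₀ sin φ sin δ + cos φ cos δ sin H₀ = 1.5324×0.99588×-0.00349 + 0.09063×0.99999×0.99926 = -0.005326 + 0.090562 = 0.085236.
Inverse-square distance factor (a/d)² = 1.0344² = 1.069983.
Q̄ = (S₀/π) × 1.069983 × [bracket] = (1301/π) × 1.069983 × 0.085236 = 37.77 W/m².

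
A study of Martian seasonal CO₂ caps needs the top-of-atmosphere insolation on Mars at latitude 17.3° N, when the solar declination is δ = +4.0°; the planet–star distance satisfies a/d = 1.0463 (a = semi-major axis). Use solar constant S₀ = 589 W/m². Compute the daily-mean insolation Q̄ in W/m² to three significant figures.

Q̄ ≈ 202 W/m²

cos H₀ = −tan(+17.3°) tan(+4.000°) = -0.0218, H₀ = 1.5926 rad.
Bracket: H₀ sin φ sin δ + cos φ cos δ sin H₀ = 1.5926×0.29737×0.06976 + 0.95476×0.99756×0.99976 = 0.033038 + 0.952202 = 0.985240.
Inverse-square distance factor (a/d)² = 1.0463² = 1.094744.
Q̄ = (S₀/π) × 1.094744 × [bracket] = (589/π) × 1.094744 × 0.985240 = 202.2 W/m².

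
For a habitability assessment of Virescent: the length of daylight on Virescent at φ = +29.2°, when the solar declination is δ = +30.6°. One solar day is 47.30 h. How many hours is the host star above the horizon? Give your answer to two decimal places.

28.72 h

cos H₀ = −tan φ · tan δ = −tan(+29.2°) × tan(+30.600°) = -0.3305, so H₀ = 1.9077 rad = 109.30°.
Daylight = 2H₀/(2π) × 47.30 h = (1.9077/π) × 47.30 = 28.72 h.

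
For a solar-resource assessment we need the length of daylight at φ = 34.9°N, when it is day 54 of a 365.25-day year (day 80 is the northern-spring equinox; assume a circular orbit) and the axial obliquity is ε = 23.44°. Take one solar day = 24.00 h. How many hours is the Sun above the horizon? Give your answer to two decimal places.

11.07 h

Solar longitude: λ_s = 360° × (54 − 80)/365.25 = -25.626°, i.e. -25.626° + 360° = 334.374°.
sin δ = sin 23.44° × sin 334.374° = -0.17204, so δ = -9.907°.
cos H₀ = −tan φ · tan δ = −tan(+34.9°) × tan(-9.907°) = 0.1218, so H₀ = 1.4487 rad = 83.00°.
Daylight = 2H₀/(2π) × 24.00 h = (1.4487/π) × 24.00 = 11.07 h.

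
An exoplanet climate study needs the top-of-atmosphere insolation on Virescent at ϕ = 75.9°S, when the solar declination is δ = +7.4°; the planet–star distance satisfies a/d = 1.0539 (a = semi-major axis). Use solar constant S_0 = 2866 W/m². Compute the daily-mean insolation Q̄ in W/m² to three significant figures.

Q̄ ≈ 79.5 W/m²

cos h₀ = −tan(-75.9°) tan(+7.400°) = 0.5171, h₀ = 1.0274 rad.
Bracket: h₀ sin ϕ sin δ + cos ϕ cos δ sin h₀ = 1.0274×-0.96987×0.12880 + 0.24362×0.99167×0.85595 = -0.128342 + 0.206790 = 0.078448.
Inverse-square distance factor (a/d)² = 1.0539² = 1.110705.
Q̄ = (S_0/π) × 1.110705 × [bracket] = (2866/π) × 1.110705 × 0.078448 = 79.49 W/m².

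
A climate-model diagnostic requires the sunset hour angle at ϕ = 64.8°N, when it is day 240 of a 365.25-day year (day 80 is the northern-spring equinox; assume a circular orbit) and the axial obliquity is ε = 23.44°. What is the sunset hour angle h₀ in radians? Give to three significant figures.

Solar longitude: L_s = 360° × (240 − 80)/365.25 = 157.700°.
sin δ = sin 23.44° × sin 157.700° = 0.15094, so δ = +8.682°.
cos h₀ = −tan ϕ · tan δ = −tan(+64.8°) × tan(+8.682°) = -0.3245, so h₀ = 1.9013 rad = 108.93°.

h₀ = 1.90 rad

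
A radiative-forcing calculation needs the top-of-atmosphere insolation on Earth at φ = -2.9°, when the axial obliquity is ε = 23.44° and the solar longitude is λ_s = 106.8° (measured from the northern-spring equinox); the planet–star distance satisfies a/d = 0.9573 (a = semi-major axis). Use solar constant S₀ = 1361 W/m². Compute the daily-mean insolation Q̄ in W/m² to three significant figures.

Solar declination: sin δ = sin ε · sin λ_s = sin 23.44° × sin 106.8° = 0.38081, so δ = +22.384°.
cos H₀ = −tan(-2.9°) tan(+22.384°) = 0.0209, H₀ = 1.5499 rad.
Bracket: H₀ sin φ sin δ + cos φ cos δ sin H₀ = 1.5499×-0.05059×0.38081 + 0.99872×0.92465×0.99978 = -0.029859 + 0.923263 = 0.893404.
Inverse-square distance factor (a/d)² = 0.9573² = 0.916423.
Q̄ = (S₀/π) × 0.916423 × [bracket] = (1361/π) × 0.916423 × 0.893404 = 354.7 W/m².

Q̄ ≈ 355 W/m²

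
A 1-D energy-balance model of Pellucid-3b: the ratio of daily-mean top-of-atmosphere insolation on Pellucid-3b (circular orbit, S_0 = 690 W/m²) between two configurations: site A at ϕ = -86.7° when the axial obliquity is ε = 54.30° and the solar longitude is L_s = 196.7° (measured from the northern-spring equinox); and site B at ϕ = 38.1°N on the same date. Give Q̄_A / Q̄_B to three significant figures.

— Configuration A (ϕ=-86.7°):
Solar declination: sin δ = sin ε · sin L_s = sin 54.30° × sin 196.7° = -0.23336, so δ = -13.495°.
cos h₀ = −tan(-86.7°) tan(-13.495°) = -4.1621 ≤ −1 ⇒ polar day, h₀ = π.
Bracket: h₀ sin ϕ sin δ + cos ϕ cos δ sin h₀ = 3.1416×-0.99834×-0.23336 + 0.05756×0.97239×0.00000 = 0.731907 + 0.000000 = 0.731907.
Q̄ = (S_0/π) × [bracket] = (690/π) × 0.731907 = 160.75 W/m².
— Configuration B (ϕ=+38.1°):
cos h₀ = −tan(+38.1°) tan(-13.495°) = 0.1882, h₀ = 1.3815 rad.
Bracket: h₀ sin ϕ sin δ + cos ϕ cos δ sin h₀ = 1.3815×0.61704×-0.23336 + 0.78694×0.97239×0.98214 = -0.198926 + 0.751546 = 0.552620.
Q̄ = (S_0/π) × [bracket] = (690/π) × 0.552620 = 121.37 W/m².
Ratio Q̄_A / Q̄_B = 160.75 / 121.37 = 1.324.

Q̄_A / Q̄_B ≈ 1.32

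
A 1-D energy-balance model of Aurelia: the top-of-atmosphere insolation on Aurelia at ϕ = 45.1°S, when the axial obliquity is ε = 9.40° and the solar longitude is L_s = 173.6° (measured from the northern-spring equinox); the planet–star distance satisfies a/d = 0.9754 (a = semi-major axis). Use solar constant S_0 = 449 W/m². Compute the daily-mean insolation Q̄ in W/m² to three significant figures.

Solar declination: sin δ = sin ε · sin L_s = sin 9.40° × sin 173.6° = 0.01821, so δ = +1.043°.
cos h₀ = −tan(-45.1°) tan(+1.043°) = 0.0183, h₀ = 1.5525 rad.
Bracket: h₀ sin ϕ sin δ + cos ϕ cos δ sin h₀ = 1.5525×-0.70834×0.01821 + 0.70587×0.99983×0.99983 = -0.020025 + 0.705630 = 0.685605.
Inverse-square distance factor (a/d)² = 0.9754² = 0.951405.
Q̄ = (S_0/π) × 0.951405 × [bracket] = (449/π) × 0.951405 × 0.685605 = 93.23 W/m².

Q̄ ≈ 93.2 W/m²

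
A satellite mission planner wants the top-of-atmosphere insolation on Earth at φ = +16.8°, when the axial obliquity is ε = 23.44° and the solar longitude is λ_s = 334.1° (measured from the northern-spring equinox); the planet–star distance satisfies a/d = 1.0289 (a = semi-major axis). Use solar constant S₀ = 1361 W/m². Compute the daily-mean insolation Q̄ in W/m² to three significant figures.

Solar declination: sin δ = sin ε · sin λ_s = sin 23.44° × sin 334.1° = -0.17375, so δ = -10.006°.
cos H₀ = −tan(+16.8°) tan(-10.006°) = 0.0533, H₀ = 1.5175 rad.
Bracket: H₀ sin φ sin δ + cos φ cos δ sin H₀ = 1.5175×0.28903×-0.17375 + 0.95732×0.98479×0.99858 = -0.076207 + 0.941420 = 0.865213.
Inverse-square distance factor (a/d)² = 1.0289² = 1.058635.
Q̄ = (S₀/π) × 1.058635 × [bracket] = (1361/π) × 1.058635 × 0.865213 = 396.8 W/m².

Q̄ ≈ 397 W/m²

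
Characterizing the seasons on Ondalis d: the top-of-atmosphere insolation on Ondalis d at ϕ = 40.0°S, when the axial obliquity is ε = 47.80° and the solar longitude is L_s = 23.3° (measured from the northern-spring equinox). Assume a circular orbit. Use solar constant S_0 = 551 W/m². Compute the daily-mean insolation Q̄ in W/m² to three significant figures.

Solar declination: sin δ = sin ε · sin L_s = sin 47.80° × sin 23.3° = 0.29302, so δ = +17.039°.
cos h₀ = −tan(-40.0°) tan(+17.039°) = 0.2572, h₀ = 1.3107 rad.
Bracket: h₀ sin ϕ sin δ + cos ϕ cos δ sin h₀ = 1.3107×-0.64279×0.29302 + 0.76604×0.95611×0.96637 = -0.246871 + 0.707787 = 0.460916.
Q̄ = (S_0/π) × [bracket] = (551/π) × 0.460916 = 80.84 W/m².

Q̄ ≈ 80.8 W/m²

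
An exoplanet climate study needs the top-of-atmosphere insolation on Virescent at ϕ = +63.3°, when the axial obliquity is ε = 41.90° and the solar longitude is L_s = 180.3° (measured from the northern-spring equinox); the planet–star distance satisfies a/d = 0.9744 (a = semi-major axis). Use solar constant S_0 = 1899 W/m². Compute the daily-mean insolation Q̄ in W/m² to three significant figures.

Solar declination: sin δ = sin ε · sin L_s = sin 41.90° × sin 180.3° = -0.00350, so δ = -0.200°.
cos h₀ = −tan(+63.3°) tan(-0.200°) = 0.0070, h₀ = 1.5638 rad.
Bracket: h₀ sin ϕ sin δ + cos ϕ cos δ sin h₀ = 1.5638×0.89337×-0.00350 + 0.44932×0.99999×0.99998 = -0.004890 + 0.449307 = 0.444417.
Inverse-square distance factor (a/d)² = 0.9744² = 0.949455.
Q̄ = (S_0/π) × 0.949455 × [bracket] = (1899/π) × 0.949455 × 0.444417 = 255.1 W/m².

Q̄ ≈ 255 W/m²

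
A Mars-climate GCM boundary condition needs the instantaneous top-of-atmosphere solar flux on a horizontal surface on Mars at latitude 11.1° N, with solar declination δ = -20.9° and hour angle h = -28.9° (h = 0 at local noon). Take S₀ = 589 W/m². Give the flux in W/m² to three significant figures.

cos θ_z = sin φ sin δ + cos φ cos δ cos h = -0.068680 + 0.802563 = 0.733883.
Flux = S₀ · cos θ_z = 589 × 0.733883 = 432.3 W/m².

432 W/m²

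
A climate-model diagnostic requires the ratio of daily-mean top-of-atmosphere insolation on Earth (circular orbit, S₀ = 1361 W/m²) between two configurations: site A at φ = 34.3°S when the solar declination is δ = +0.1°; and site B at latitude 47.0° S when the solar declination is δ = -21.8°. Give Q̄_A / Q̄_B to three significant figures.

— Configuration A (φ=-34.3°):
cos H₀ = −tan(-34.3°) tan(+0.100°) = 0.0012, H₀ = 1.5696 rad.
Bracket: H₀ sin φ sin δ + cos φ cos δ sin H₀ = 1.5696×-0.56353×0.00175 + 0.82610×1.00000×1.00000 = -0.001548 + 0.826100 = 0.824552.
Q̄ = (S₀/π) × [bracket] = (1361/π) × 0.824552 = 357.21 W/m².
— Configuration B (φ=-47.0°):
cos H₀ = −tan(-47.0°) tan(-21.800°) = -0.4289, H₀ = 2.0141 rad.
Bracket: H₀ sin φ sin δ + cos φ cos δ sin H₀ = 2.0141×-0.73135×-0.37137 + 0.68200×0.92849×0.90334 = 0.547032 + 0.572022 = 1.119054.
Q̄ = (S₀/π) × [bracket] = (1361/π) × 1.119054 = 484.80 W/m².
Ratio Q̄_A / Q̄_B = 357.21 / 484.80 = 0.7368.

Q̄_A / Q̄_B ≈ 0.737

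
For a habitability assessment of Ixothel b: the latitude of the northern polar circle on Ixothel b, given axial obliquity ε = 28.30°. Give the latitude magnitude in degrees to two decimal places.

The polar circle is the lowest latitude that experiences at least one full rotation of continuous daylight at the northern-summer solstice; it lies at |φ| = 90° − ε = 90° − 28.30° = 61.70°.

61.70°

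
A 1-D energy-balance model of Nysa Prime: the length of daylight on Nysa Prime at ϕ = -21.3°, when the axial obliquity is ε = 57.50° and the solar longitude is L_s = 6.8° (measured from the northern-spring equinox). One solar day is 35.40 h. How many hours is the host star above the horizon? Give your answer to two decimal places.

Solar declination: sin δ = sin ε · sin L_s = sin 57.50° × sin 6.8° = 0.09986, so δ = +5.731°.
cos h₀ = −tan ϕ · tan δ = −tan(-21.3°) × tan(+5.731°) = 0.0391, so h₀ = 1.5317 rad = 87.76°.
Daylight = 2h₀/(2π) × 35.40 h = (1.5317/π) × 35.40 = 17.26 h.

17.26 h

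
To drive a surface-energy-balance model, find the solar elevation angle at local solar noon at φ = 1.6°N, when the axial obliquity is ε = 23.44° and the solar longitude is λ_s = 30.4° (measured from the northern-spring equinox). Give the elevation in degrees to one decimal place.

Solar declination: sin δ = sin ε · sin λ_s = sin 23.44° × sin 30.4° = 0.20129, so δ = +11.613°.
At local noon the hour angle is zero, so the zenith angle equals |φ − δ| = |+1.6° − (+11.613°)| = 10.013°.
Elevation = 90° − 10.013° = 80.0°.

80.0°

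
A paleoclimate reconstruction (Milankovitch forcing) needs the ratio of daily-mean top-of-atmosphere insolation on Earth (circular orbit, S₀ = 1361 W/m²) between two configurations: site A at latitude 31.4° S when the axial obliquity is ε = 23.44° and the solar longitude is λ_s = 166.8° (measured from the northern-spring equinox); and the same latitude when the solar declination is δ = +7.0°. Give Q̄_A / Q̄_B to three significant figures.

Q̄_A / Q̄_B ≈ 1.04

— Configuration A (φ=-31.4°):
Solar declination: sin δ = sin ε · sin λ_s = sin 23.44° × sin 166.8° = 0.09084, so δ = +5.212°.
cos H₀ = −tan(-31.4°) tan(+5.212°) = 0.0557, H₀ = 1.5151 rad.
Bracket: H₀ sin φ sin δ + cos φ cos δ sin H₀ = 1.5151×-0.52101×0.09084 + 0.85355×0.99587×0.99845 = -0.071707 + 0.848707 = 0.777000.
Q̄ = (S₀/π) × [bracket] = (1361/π) × 0.777000 = 336.61 W/m².
— Configuration B (φ=-31.4°):
cos H₀ = −tan(-31.4°) tan(+7.000°) = 0.0749, H₀ = 1.4958 rad.
Bracket: H₀ sin φ sin δ + cos φ cos δ sin H₀ = 1.4958×-0.52101×0.12187 + 0.85355×0.99255×0.99719 = -0.094977 + 0.844810 = 0.749833.
Q̄ = (S₀/π) × [bracket] = (1361/π) × 0.749833 = 324.84 W/m².
Ratio Q̄_A / Q̄_B = 336.61 / 324.84 = 1.036.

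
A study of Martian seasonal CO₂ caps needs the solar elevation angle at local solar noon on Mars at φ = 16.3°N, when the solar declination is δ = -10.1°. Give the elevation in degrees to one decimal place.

At local noon the hour angle is zero, so the zenith angle equals |φ − δ| = |+16.3° − (-10.100°)| = 26.400°.
Elevation = 90° − 26.400° = 63.6°.

63.6°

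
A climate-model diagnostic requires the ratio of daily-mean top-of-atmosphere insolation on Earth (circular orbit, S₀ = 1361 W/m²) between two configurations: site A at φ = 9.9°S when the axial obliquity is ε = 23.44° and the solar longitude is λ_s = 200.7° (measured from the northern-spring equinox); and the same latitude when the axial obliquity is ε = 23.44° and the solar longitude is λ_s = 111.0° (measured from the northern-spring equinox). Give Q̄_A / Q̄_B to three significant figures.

Q̄_A / Q̄_B ≈ 1.24

— Configuration A (φ=-9.9°):
Solar declination: sin δ = sin ε · sin λ_s = sin 23.44° × sin 200.7° = -0.14061, so δ = -8.083°.
cos H₀ = −tan(-9.9°) tan(-8.083°) = -0.0248, H₀ = 1.5956 rad.
Bracket: H₀ sin φ sin δ + cos φ cos δ sin H₀ = 1.5956×-0.17193×-0.14061 + 0.98511×0.99007×0.99969 = 0.038574 + 0.975026 = 1.013600.
Q̄ = (S₀/π) × [bracket] = (1361/π) × 1.013600 = 439.11 W/m².
— Configuration B (φ=-9.9°):
Solar declination: sin δ = sin ε · sin λ_s = sin 23.44° × sin 111.0° = 0.37137, so δ = +21.800°.
cos H₀ = −tan(-9.9°) tan(+21.800°) = 0.0698, H₀ = 1.5009 rad.
Bracket: H₀ sin φ sin δ + cos φ cos δ sin H₀ = 1.5009×-0.17193×0.37137 + 0.98511×0.92849×0.99756 = -0.095832 + 0.912433 = 0.816601.
Q̄ = (S₀/π) × [bracket] = (1361/π) × 0.816601 = 353.77 W/m².
Ratio Q̄_A / Q̄_B = 439.11 / 353.77 = 1.241.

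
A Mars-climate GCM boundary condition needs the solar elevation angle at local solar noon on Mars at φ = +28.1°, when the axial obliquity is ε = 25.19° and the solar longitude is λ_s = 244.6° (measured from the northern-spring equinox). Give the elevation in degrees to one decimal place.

Solar declination: sin δ = sin ε · sin λ_s = sin 25.19° × sin 244.6° = -0.38448, so δ = -22.611°.
At local noon the hour angle is zero, so the zenith angle equals |φ − δ| = |+28.1° − (-22.611°)| = 50.711°.
Elevation = 90° − 50.711° = 39.3°.

39.3°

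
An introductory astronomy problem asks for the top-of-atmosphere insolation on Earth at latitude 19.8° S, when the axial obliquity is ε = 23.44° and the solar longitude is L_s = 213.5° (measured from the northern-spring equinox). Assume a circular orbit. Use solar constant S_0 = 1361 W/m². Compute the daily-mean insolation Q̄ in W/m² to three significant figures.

Solar declination: sin δ = sin ε · sin L_s = sin 23.44° × sin 213.5° = -0.21955, so δ = -12.683°.
cos h₀ = −tan(-19.8°) tan(-12.683°) = -0.0810, h₀ = 1.6519 rad.
Bracket: h₀ sin ϕ sin δ + cos ϕ cos δ sin h₀ = 1.6519×-0.33874×-0.21955 + 0.94088×0.97560×0.99671 = 0.122852 + 0.914903 = 1.037755.
Q̄ = (S_0/π) × [bracket] = (1361/π) × 1.037755 = 449.6 W/m².

Q̄ ≈ 450 W/m²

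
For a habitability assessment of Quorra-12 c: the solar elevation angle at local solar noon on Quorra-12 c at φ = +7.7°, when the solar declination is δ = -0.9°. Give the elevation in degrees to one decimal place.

81.4°

At local noon the hour angle is zero, so the zenith angle equals |φ − δ| = |+7.7° − (-0.900°)| = 8.600°.
Elevation = 90° − 8.600° = 81.4°.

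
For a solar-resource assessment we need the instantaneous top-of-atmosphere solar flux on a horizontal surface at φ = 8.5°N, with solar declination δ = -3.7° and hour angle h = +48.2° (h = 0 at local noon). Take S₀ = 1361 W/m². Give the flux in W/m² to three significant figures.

cos θ_z = sin φ sin δ + cos φ cos δ cos h = -0.009538 + 0.657837 = 0.648299.
Flux = S₀ · cos θ_z = 1361 × 0.648299 = 882.3 W/m².

882 W/m²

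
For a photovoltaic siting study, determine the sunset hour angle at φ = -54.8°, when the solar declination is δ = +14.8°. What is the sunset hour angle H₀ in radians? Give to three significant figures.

cos H₀ = −tan φ · tan δ = −tan(-54.8°) × tan(+14.800°) = 0.3745, so H₀ = 1.1869 rad = 68.00°.

H₀ = 1.19 rad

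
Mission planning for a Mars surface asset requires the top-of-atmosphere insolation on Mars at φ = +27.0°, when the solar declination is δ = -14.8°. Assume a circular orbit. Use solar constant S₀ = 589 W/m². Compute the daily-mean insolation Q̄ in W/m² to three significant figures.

cos H₀ = −tan(+27.0°) tan(-14.800°) = 0.1346, H₀ = 1.4358 rad.
Bracket: H₀ sin φ sin δ + cos φ cos δ sin H₀ = 1.4358×0.45399×-0.25545 + 0.89101×0.96682×0.99090 = -0.166512 + 0.853607 = 0.687095.
Q̄ = (S₀/π) × [bracket] = (589/π) × 0.687095 = 128.8 W/m².

Q̄ ≈ 129 W/m²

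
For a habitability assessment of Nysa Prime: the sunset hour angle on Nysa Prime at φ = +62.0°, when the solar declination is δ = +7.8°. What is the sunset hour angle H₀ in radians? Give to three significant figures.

cos H₀ = −tan φ · tan δ = −tan(+62.0°) × tan(+7.800°) = -0.2576, so H₀ = 1.8314 rad = 104.93°.

H₀ = 1.83 rad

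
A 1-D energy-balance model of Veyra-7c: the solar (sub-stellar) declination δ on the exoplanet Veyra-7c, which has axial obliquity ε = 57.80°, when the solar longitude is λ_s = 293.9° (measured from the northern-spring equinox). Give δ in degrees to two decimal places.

sin δ = sin ε · sin λ_s = sin 57.80° × sin 293.9° = -0.773635.
δ = arcsin(-0.773635) = -50.68°.

δ = -50.68°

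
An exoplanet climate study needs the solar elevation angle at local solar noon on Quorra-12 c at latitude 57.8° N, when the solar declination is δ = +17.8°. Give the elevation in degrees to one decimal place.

50.0°

At local noon the hour angle is zero, so the zenith angle equals |φ − δ| = |+57.8° − (+17.800°)| = 40.000°.
Elevation = 90° − 40.000° = 50.0°.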